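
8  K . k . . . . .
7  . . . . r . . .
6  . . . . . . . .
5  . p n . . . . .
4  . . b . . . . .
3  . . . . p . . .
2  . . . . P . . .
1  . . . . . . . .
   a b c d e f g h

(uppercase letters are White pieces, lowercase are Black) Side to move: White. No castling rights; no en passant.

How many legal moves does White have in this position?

White to move; king on a8.
In check: no.
Legal moves: none.
Count: 0.

0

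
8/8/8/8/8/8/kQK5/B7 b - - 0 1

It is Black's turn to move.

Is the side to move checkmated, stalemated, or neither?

checkmate

Black to move; black king on a2.
In check: yes, from the white queen on b2.
King squares — a1: attacked by Qb2; b1: attacked by Qb2; b2: attacked by Ba1; a3: attacked by Qb2; b3: attacked by Qb2.
Legal moves for Black: none.
In check with no legal moves → checkmate.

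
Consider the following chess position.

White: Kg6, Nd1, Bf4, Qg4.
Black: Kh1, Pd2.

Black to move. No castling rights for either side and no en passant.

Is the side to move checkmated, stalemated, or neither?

Black to move; black king on h1.
In check: no.
King squares — g1: attacked by Qg4; g2: attacked by Qg4; h2: attacked by Bf4.
Legal moves for Black: none.
Not in check and no legal moves → stalemate.

stalemate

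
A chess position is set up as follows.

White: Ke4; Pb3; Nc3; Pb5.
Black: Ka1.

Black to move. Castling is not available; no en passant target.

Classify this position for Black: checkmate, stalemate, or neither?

neither

Black to move; black king on a1.
In check: no.
Legal moves for Black: Kb2.
Black has 1 legal move and is not in check → neither.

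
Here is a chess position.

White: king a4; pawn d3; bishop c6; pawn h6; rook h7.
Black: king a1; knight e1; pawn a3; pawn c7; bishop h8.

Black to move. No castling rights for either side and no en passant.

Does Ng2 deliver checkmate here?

After Ng2: white king on a4; in check: no.
White is not in check, so this cannot be checkmate.

no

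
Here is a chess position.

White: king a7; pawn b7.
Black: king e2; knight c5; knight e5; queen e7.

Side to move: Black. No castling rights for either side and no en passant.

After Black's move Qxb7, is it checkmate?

yes

After Qxb7: white king on a7; in check: yes, from the black queen on b7.
King squares — a6: attacked by Nc5; b6: attacked by Qb7; b7: attacked by Nc5; a8: attacked by Qb7; b8: attacked by Qb7.
White has no legal moves → checkmate.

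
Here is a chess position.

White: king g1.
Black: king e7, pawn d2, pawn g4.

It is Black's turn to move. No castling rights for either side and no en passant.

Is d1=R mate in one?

no

After d1=R: white king on g1; in check: yes, from the black rook on d1.
White has 3 legal replies: Kh2, Kg2, Kf2.
In check but a legal move exists → not checkmate.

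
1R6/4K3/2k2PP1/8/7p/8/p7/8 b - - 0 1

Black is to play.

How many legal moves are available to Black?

8

Black to move; king on c6.
In check: no.
Legal moves: Kc7, Kd5, Kc5, h3, a1=Q, a1=R, a1=B, a1=N.
Count: 8.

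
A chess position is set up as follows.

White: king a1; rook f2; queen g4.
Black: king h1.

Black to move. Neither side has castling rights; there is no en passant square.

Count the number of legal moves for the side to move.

Black to move; king on h1.
In check: no.
Legal moves: none.
Count: 0.

0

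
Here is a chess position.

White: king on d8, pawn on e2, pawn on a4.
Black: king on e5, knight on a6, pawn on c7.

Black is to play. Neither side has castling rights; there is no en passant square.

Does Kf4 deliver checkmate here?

no

After Kf4: white king on d8; in check: no.
White is not in check, so this cannot be checkmate.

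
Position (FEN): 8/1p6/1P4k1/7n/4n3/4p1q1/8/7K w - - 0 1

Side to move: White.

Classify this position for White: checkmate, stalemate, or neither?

stalemate

White to move; white king on h1.
In check: no.
King squares — g1: attacked by Qg3; g2: attacked by Qg3; h2: attacked by Qg3.
Legal moves for White: none.
Not in check and no legal moves → stalemate.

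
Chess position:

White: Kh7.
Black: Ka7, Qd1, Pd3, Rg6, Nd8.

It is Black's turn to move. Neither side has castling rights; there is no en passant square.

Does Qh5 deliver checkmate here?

After Qh5: white king on h7; in check: yes, from the black queen on h5.
King squares — g6: attacked by Qh5; h6: attacked by Qh5; g7: attacked by Rg6; g8: attacked by Rg6; h8: attacked by Qh5.
White has no legal moves → checkmate.

yes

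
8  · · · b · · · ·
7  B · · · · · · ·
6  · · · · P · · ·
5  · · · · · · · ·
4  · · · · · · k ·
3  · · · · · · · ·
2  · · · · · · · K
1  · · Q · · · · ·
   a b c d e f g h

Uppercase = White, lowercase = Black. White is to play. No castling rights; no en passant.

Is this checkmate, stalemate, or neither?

White to move; white king on h2.
In check: no.
Legal moves for White include: Bb8, Bb6, Bc5, Bd4, Be3, Bf2, Bg1, Kg2, Kh1, Kg1, Qc8, Qc7, Qh6, Qc6, Qg5+, Qc5, Qf4+, Qc4+, ... (list truncated; more exist).
White has legal moves and is not in check → neither.

neither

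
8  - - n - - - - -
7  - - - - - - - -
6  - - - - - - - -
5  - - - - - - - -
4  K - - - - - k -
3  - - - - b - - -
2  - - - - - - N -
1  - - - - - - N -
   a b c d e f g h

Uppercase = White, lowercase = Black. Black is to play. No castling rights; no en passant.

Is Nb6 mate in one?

no

After Nb6: white king on a4; in check: yes, from the black knight on b6.
White has 5 legal replies: Kb5, Ka5, Kb4, Kb3, Ka3.
In check but a legal move exists → not checkmate.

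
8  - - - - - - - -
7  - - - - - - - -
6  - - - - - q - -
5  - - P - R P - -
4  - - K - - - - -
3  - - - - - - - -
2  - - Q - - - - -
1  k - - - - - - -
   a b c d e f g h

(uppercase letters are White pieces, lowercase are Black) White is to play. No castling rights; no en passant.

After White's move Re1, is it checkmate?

After Re1: black king on a1; in check: yes, from the white rook on e1.
King squares — b1: attacked by Re1; a2: attacked by Qc2; b2: attacked by Qc2.
Black has no legal moves → checkmate.

yes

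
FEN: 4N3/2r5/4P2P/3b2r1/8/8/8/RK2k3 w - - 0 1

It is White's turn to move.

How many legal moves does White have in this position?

White to move; king on b1.
In check: no.
Legal moves: Ng7, Nxc7, Nf6, Nd6, Kb2+, Ra8, Ra7, Ra6, Ra5, Ra4, Ra3, Ra2, h7, e7.
Count: 14.

14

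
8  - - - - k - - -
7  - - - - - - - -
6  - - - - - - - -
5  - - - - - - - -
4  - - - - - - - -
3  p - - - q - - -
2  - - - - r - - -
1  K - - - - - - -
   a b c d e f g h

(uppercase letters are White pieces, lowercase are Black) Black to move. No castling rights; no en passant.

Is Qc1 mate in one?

yes

After Qc1: white king on a1; in check: yes, from the black queen on c1.
King squares — b1: attacked by Qc1; a2: attacked by Re2; b2: attacked by Qc1.
White has no legal moves → checkmate.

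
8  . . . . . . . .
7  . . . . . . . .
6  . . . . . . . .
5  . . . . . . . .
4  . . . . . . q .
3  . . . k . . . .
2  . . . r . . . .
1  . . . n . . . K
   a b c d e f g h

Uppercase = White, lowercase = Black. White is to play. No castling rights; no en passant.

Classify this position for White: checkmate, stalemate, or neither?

White to move; white king on h1.
In check: no.
King squares — g1: attacked by Qg4; g2: attacked by Rd2; h2: attacked by Rd2.
Legal moves for White: none.
Not in check and no legal moves → stalemate.

stalemate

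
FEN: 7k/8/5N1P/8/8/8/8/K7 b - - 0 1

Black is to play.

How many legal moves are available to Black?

0

Black to move; king on h8.
In check: no.
Legal moves: none.
Count: 0.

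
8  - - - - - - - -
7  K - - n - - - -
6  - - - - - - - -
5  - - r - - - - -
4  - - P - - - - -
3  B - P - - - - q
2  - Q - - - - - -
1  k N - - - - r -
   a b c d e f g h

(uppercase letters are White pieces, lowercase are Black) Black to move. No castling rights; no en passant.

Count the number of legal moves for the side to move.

0

Black to move; king on a1.
In check: yes, from the white queen on b2.
Legal moves: none.
Count: 0.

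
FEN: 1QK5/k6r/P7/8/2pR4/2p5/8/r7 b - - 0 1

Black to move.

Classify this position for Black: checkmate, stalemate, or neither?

Black to move; black king on a7.
In check: yes, from the white queen on b8.
Legal moves for Black: Kxa6.
Black is in check but has 1 legal move → neither.

neither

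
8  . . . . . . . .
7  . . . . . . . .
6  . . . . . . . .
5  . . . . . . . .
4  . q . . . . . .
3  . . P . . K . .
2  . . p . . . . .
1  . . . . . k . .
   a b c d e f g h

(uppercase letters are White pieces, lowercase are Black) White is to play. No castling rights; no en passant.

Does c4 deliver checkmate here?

no

After c4: black king on f1; in check: no.
Black is not in check, so this cannot be checkmate.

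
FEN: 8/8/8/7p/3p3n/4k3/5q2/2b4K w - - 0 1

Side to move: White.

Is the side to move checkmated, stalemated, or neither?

stalemate

White to move; white king on h1.
In check: no.
King squares — g1: attacked by Qf2; g2: attacked by Qf2; h2: attacked by Qf2.
Legal moves for White: none.
Not in check and no legal moves → stalemate.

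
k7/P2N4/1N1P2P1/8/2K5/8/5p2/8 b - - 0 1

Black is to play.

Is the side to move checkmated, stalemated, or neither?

neither

Black to move; black king on a8.
In check: yes, from the white knight on b6.
King squares — a7: available; b7: available; b8: attacked by Pa7.
Legal moves for Black: Kb7, Kxa7.
Black is in check but has 2 legal moves → neither.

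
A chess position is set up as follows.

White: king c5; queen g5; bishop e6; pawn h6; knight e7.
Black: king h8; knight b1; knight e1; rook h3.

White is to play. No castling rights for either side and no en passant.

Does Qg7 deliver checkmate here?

yes

After Qg7: black king on h8; in check: yes, from the white queen on g7.
King squares — g7: attacked by Ph6; h7: attacked by Qg7; g8: attacked by Be6.
Black has no legal moves → checkmate.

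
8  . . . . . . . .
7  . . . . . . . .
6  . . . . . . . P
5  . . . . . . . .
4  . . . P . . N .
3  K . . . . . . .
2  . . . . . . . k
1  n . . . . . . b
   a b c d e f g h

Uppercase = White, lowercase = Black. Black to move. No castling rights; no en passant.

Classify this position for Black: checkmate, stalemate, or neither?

neither

Black to move; black king on h2.
In check: yes, from the white knight on g4.
King squares — g1: available; h1: own bishop; g2: available; g3: available; h3: available.
Legal moves for Black: Kh3, Kg3, Kg2, Kg1.
Black is in check but has 4 legal moves → neither.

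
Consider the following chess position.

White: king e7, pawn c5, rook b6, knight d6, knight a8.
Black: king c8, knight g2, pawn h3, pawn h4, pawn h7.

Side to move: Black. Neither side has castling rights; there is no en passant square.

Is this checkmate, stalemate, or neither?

checkmate

Black to move; black king on c8.
In check: yes, from the white knight on d6.
King squares — b7: attacked by Rb6; c7: attacked by Na8; d7: attacked by Ke7; b8: attacked by Rb6; d8: attacked by Ke7.
Legal moves for Black: none.
In check with no legal moves → checkmate.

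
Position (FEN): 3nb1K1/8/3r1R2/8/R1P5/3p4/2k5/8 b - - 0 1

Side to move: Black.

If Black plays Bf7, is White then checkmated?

After Bf7: white king on g8; in check: yes, from the black bishop on f7.
White has 5 legal replies: Kh8, Kf8, Kh7, Kg7, Rxf7.
In check but a legal move exists → not checkmate.

no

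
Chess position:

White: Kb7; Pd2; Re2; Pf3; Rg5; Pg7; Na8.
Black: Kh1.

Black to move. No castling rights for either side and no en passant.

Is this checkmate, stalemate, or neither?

Black to move; black king on h1.
In check: no.
King squares — g1: attacked by Rg5; g2: attacked by Re2; h2: attacked by Re2.
Legal moves for Black: none.
Not in check and no legal moves → stalemate.

stalemate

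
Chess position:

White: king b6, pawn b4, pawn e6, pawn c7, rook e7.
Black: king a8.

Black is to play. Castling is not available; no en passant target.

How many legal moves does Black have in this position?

Black to move; king on a8.
In check: no.
Legal moves: none.
Count: 0.

0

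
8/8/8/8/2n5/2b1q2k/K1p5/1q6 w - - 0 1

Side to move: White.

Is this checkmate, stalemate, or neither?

checkmate

White to move; white king on a2.
In check: yes, from the black queen on b1.
King squares — a1: attacked by Qb1; b1: attacked by Pc2; b2: attacked by Qb1; a3: attacked by Nc4; b3: attacked by Qb1.
Legal moves for White: none.
In check with no legal moves → checkmate.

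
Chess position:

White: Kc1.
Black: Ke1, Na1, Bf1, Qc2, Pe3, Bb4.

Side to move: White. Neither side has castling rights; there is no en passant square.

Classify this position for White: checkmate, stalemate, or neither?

White to move; white king on c1.
In check: yes, from the black queen on c2.
King squares — b1: attacked by Qc2; d1: attacked by Ke1; b2: attacked by Qc2; c2: attacked by Na1; d2: attacked by Ke1.
Legal moves for White: none.
In check with no legal moves → checkmate.

checkmate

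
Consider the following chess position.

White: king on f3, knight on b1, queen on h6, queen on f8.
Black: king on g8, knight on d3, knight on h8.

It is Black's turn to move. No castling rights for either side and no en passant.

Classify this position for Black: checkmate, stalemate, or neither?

checkmate

Black to move; black king on g8.
In check: yes, from the white queen on f8.
King squares — f7: attacked by Qf8; g7: attacked by Qh6; h7: attacked by Qh6; f8: attacked by Qh6; h8: own knight.
Legal moves for Black: none.
In check with no legal moves → checkmate.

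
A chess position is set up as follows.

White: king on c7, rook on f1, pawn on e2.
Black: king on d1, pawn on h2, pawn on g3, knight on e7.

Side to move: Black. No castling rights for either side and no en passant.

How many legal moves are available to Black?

Black to move; king on d1.
In check: yes, from the white rook on f1.
Legal moves: Kxe2, Kd2, Kc2.
Count: 3.

3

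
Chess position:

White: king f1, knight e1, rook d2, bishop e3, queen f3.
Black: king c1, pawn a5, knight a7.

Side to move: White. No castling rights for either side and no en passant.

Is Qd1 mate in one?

yes

After Qd1: black king on c1; in check: yes, from the white queen on d1.
King squares — b1: attacked by Qd1; d1: attacked by Rd2; b2: attacked by Rd2; c2: attacked by Qd1; d2: attacked by Qd1.
Black has no legal moves → checkmate.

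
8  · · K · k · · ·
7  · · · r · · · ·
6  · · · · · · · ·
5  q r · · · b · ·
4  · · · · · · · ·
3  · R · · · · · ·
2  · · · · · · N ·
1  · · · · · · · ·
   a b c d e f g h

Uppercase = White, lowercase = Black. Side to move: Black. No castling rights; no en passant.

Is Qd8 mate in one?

After Qd8: white king on c8; in check: yes, from the black queen on d8.
King squares — b7: attacked by Rb5; c7: attacked by Rd7; d7: attacked by Bf5; b8: attacked by Rb5; d8: attacked by Rd7.
White has no legal moves → checkmate.

yes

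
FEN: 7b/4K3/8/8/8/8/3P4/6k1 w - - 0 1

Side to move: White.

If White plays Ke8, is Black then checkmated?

After Ke8: black king on g1; in check: no.
Black is not in check, so this cannot be checkmate.

no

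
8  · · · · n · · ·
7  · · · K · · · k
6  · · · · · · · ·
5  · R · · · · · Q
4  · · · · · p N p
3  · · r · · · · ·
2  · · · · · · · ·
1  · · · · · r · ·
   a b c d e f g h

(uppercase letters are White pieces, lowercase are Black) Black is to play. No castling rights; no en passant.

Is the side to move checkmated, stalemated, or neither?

Black to move; black king on h7.
In check: yes, from the white queen on h5.
King squares — g6: attacked by Qh5; h6: attacked by Ng4; g7: available; g8: available; h8: attacked by Qh5.
Legal moves for Black: Kg8, Kg7.
Black is in check but has 2 legal moves → neither.

neither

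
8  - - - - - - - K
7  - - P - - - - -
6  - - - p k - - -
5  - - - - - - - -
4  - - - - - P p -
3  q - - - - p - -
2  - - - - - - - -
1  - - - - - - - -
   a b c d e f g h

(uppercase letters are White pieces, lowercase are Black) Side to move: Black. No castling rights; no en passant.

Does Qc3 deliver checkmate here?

no

After Qc3: white king on h8; in check: yes, from the black queen on c3.
White has 2 legal replies: Kg8, Kh7.
In check but a legal move exists → not checkmate.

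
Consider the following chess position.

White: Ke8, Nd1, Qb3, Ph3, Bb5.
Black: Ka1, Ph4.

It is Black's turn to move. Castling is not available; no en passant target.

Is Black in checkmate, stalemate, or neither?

Black to move; black king on a1.
In check: no.
King squares — b1: attacked by Qb3; a2: attacked by Qb3; b2: attacked by Nd1.
Legal moves for Black: none.
Not in check and no legal moves → stalemate.

stalemate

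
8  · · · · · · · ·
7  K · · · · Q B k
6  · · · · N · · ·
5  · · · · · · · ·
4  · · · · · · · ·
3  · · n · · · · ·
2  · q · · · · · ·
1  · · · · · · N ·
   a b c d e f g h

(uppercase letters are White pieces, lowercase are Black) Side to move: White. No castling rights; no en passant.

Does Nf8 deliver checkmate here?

After Nf8: black king on h7; in check: yes, from the white knight on f8.
King squares — g6: attacked by Qf7; h6: attacked by Bg7; g7: attacked by Qf7; g8: attacked by Qf7; h8: attacked by Bg7.
Black has no legal moves → checkmate.

yes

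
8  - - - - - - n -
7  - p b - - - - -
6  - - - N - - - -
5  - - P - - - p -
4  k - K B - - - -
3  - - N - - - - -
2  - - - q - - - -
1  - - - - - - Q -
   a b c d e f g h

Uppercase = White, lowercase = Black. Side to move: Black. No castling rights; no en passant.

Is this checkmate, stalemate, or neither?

neither

Black to move; black king on a4.
In check: yes, from the white knight on c3.
King squares — a3: available; b3: attacked by Kc4; b4: attacked by Kc4; a5: available; b5: attacked by Nc3.
Legal moves for Black: Ka5, Ka3, Qxc3+.
Black is in check but has 3 legal moves → neither.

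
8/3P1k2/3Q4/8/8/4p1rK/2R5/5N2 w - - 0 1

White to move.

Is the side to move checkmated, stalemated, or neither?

neither

White to move; white king on h3.
In check: yes, from the black rook on g3.
King squares — g2: attacked by Rg3; h2: available; g3: available; g4: attacked by Rg3; h4: available.
Legal moves for White: Kh4, Kxg3, Kh2, Qxg3, Nxg3.
White is in check but has 5 legal moves → neither.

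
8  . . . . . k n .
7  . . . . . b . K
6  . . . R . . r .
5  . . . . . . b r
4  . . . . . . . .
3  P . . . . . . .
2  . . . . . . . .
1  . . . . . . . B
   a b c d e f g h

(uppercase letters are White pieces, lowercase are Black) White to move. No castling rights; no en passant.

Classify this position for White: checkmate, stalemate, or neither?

White to move; white king on h7.
In check: yes, from the black rook on h5.
King squares — g6: attacked by Bf7; h6: attacked by Bg5; g7: attacked by Rg6; g8: attacked by Rg6; h8: attacked by Rh5.
Legal moves for White: none.
In check with no legal moves → checkmate.

checkmate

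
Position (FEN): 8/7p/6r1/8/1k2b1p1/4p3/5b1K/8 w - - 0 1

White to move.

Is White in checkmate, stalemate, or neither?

White to move; white king on h2.
In check: no.
King squares — g1: attacked by Bf2; h1: attacked by Be4; g2: attacked by Be4; g3: attacked by Bf2; h3: attacked by Pg4.
Legal moves for White: none.
Not in check and no legal moves → stalemate.

stalemate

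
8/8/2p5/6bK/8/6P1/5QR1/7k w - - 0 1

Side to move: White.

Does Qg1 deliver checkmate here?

yes

After Qg1: black king on h1; in check: yes, from the white queen on g1.
King squares — g1: attacked by Rg2; g2: attacked by Qg1; h2: attacked by Qg1.
Black has no legal moves → checkmate.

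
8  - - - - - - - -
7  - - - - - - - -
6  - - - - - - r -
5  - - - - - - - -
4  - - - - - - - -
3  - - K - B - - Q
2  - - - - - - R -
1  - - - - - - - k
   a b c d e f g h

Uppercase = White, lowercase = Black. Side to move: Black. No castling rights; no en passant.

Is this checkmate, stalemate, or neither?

Black to move; black king on h1.
In check: yes, from the white queen on h3.
King squares — g1: attacked by Rg2; g2: attacked by Qh3; h2: attacked by Rg2.
Legal moves for Black: none.
In check with no legal moves → checkmate.

checkmate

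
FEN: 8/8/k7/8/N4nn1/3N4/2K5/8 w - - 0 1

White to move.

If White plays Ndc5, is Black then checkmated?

After Ndc5: black king on a6; in check: yes, from the white knight on c5.
Black has 3 legal replies: Ka7, Kb5, Ka5.
In check but a legal move exists → not checkmate.

no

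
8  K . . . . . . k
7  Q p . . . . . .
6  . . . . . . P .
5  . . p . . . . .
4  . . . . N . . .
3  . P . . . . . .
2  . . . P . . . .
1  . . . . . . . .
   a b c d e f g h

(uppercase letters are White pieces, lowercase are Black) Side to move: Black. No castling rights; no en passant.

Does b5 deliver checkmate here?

After b5: white king on a8; in check: no.
White is not in check, so this cannot be checkmate.

no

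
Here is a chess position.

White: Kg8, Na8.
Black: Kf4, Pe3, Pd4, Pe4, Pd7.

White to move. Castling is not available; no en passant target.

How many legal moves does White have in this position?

White to move; king on g8.
In check: no.
Legal moves: Kh8, Kf8, Kh7, Kg7, Kf7, Nc7, Nb6.
Count: 7.

7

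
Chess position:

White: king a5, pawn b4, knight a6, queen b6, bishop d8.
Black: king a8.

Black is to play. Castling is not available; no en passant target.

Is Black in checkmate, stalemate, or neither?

Black to move; black king on a8.
In check: no.
King squares — a7: attacked by Qb6; b7: attacked by Qb6; b8: attacked by Na6.
Legal moves for Black: none.
Not in check and no legal moves → stalemate.

stalemate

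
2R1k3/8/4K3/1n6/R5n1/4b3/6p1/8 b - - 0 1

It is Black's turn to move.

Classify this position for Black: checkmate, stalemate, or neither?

Black to move; black king on e8.
In check: yes, from the white rook on c8.
King squares — d7: attacked by Ke6; e7: attacked by Ke6; f7: attacked by Ke6; d8: attacked by Rc8; f8: attacked by Rc8.
Legal moves for Black: none.
In check with no legal moves → checkmate.

checkmate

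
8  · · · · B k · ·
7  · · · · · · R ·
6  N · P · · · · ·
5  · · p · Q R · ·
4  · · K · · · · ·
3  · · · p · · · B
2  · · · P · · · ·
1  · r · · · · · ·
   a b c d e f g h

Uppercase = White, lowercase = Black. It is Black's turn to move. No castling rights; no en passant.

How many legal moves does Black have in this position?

0

Black to move; king on f8.
In check: yes, from the white rook on f5.
Legal moves: none.
Count: 0.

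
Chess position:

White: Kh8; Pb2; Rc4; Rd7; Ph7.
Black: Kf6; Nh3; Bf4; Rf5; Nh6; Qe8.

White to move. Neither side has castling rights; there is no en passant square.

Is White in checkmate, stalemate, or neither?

White to move; white king on h8.
In check: yes, from the black queen on e8.
King squares — g7: attacked by Kf6; h7: own pawn; g8: attacked by Nh6.
Legal moves for White: none.
In check with no legal moves → checkmate.

checkmate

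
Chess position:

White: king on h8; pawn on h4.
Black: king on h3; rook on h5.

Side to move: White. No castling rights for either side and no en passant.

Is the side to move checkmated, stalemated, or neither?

White to move; white king on h8.
In check: yes, from the black rook on h5.
King squares — g7: available; h7: attacked by Rh5; g8: available.
Legal moves for White: Kg8, Kg7.
White is in check but has 2 legal moves → neither.

neither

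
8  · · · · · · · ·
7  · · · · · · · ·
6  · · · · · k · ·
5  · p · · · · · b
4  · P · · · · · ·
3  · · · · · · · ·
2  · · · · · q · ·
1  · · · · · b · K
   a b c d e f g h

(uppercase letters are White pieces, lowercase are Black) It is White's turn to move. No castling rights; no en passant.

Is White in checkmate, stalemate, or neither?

White to move; white king on h1.
In check: no.
King squares — g1: attacked by Qf2; g2: attacked by Bf1; h2: attacked by Qf2.
Legal moves for White: none.
Not in check and no legal moves → stalemate.

stalemate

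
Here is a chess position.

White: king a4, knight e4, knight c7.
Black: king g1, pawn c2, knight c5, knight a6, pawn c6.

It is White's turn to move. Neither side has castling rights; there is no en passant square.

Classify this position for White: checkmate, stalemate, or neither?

White to move; white king on a4.
In check: yes, from the black knight on c5.
Legal moves for White: Ka5, Ka3, Nxc5.
White is in check but has 3 legal moves → neither.

neither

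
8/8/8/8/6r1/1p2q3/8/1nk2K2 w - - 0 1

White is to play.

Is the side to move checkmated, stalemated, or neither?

stalemate

White to move; white king on f1.
In check: no.
King squares — e1: attacked by Qe3; g1: attacked by Qe3; e2: attacked by Qe3; f2: attacked by Qe3; g2: attacked by Rg4.
Legal moves for White: none.
Not in check and no legal moves → stalemate.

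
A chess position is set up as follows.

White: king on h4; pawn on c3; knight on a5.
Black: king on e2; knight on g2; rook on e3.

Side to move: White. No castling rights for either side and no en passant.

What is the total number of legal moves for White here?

3

White to move; king on h4.
In check: yes, from the black knight on g2.
Legal moves: Kh5, Kg5, Kg4.
Count: 3.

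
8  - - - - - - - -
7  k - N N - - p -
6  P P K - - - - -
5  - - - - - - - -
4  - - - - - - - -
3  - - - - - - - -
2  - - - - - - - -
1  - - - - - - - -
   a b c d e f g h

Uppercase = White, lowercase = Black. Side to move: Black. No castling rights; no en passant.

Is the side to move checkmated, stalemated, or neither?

checkmate

Black to move; black king on a7.
In check: yes, from the white pawn on b6.
King squares — a6: attacked by Nc7; b6: attacked by Kc6; b7: attacked by Pa6; a8: attacked by Nc7; b8: attacked by Nd7.
Legal moves for Black: none.
In check with no legal moves → checkmate.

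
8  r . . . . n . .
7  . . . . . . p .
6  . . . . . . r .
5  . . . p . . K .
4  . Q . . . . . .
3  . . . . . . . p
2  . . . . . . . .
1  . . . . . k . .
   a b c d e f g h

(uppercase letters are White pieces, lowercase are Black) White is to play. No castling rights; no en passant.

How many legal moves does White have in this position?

White to move; king on g5.
In check: yes, from the black rook on g6.
Legal moves: Kh5, Kf5, Kh4, Kf4.
Count: 4.

4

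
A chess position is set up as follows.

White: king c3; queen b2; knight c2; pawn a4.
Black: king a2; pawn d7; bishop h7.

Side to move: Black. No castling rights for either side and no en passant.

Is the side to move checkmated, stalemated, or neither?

Black to move; black king on a2.
In check: yes, from the white queen on b2.
King squares — a1: attacked by Qb2; b1: attacked by Qb2; b2: attacked by Kc3; a3: attacked by Qb2; b3: attacked by Qb2.
Legal moves for Black: none.
In check with no legal moves → checkmate.

checkmate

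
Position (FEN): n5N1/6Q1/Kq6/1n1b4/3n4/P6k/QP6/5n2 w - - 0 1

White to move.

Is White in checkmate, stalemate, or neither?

checkmate

White to move; white king on a6.
In check: yes, from the black queen on b6.
King squares — a5: attacked by Qb6; b5: attacked by Nd4; b6: attacked by Na8; a7: attacked by Nb5; b7: attacked by Bd5.
Legal moves for White: none.
In check with no legal moves → checkmate.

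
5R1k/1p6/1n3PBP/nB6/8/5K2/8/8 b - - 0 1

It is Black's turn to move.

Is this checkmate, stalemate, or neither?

Black to move; black king on h8.
In check: yes, from the white rook on f8.
King squares — g7: attacked by Pf6; h7: attacked by Bg6; g8: attacked by Rf8.
Legal moves for Black: none.
In check with no legal moves → checkmate.

checkmate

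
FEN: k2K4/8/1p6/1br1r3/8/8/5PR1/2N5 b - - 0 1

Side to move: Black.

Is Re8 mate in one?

After Re8: white king on d8; in check: yes, from the black rook on e8.
King squares — c7: attacked by Rc5; d7: attacked by Bb5; e7: attacked by Re8; c8: attacked by Rc5; e8: attacked by Bb5.
White has no legal moves → checkmate.

yes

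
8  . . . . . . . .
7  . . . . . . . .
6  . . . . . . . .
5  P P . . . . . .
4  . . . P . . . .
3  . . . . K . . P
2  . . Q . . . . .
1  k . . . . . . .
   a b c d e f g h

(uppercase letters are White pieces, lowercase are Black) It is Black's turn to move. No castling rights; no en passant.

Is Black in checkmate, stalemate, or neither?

Black to move; black king on a1.
In check: no.
King squares — b1: attacked by Qc2; a2: attacked by Qc2; b2: attacked by Qc2.
Legal moves for Black: none.
Not in check and no legal moves → stalemate.

stalemate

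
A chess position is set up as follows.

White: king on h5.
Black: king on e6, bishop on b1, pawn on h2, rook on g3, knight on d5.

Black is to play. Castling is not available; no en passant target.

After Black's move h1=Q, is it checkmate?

yes

After h1=Q: white king on h5; in check: yes, from the black queen on h1.
King squares — g4: attacked by Rg3; h4: attacked by Qh1; g5: attacked by Rg3; g6: attacked by Bb1; h6: attacked by Qh1.
White has no legal moves → checkmate.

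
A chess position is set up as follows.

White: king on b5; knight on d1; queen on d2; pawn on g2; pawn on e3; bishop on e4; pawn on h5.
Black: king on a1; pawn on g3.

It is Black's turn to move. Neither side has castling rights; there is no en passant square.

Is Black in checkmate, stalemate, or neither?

Black to move; black king on a1.
In check: no.
King squares — b1: attacked by Be4; a2: attacked by Qd2; b2: attacked by Nd1.
Legal moves for Black: none.
Not in check and no legal moves → stalemate.

stalemate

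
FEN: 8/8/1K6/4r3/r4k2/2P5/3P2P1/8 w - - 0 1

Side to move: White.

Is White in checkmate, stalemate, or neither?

neither

White to move; white king on b6.
In check: no.
Legal moves for White: Kc7, Kb7, Kc6, c4, g3+, d3, g4, d4.
White has 8 legal moves and is not in check → neither.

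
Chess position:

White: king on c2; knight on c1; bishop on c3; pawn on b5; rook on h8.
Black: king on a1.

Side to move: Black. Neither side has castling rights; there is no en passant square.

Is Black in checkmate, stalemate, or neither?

checkmate

Black to move; black king on a1.
In check: yes, from the white bishop on c3.
King squares — b1: attacked by Kc2; a2: attacked by Nc1; b2: attacked by Kc2.
Legal moves for Black: none.
In check with no legal moves → checkmate.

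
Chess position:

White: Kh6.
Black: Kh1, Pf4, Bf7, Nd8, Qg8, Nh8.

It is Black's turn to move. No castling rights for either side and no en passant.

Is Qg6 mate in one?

yes

After Qg6: white king on h6; in check: yes, from the black queen on g6.
King squares — g5: attacked by Qg6; h5: attacked by Qg6; g6: attacked by Bf7; g7: attacked by Qg6; h7: attacked by Qg6.
White has no legal moves → checkmate.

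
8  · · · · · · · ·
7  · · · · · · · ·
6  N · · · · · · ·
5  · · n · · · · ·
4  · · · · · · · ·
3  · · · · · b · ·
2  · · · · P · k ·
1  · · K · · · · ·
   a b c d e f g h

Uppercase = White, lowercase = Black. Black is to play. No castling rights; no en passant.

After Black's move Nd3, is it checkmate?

After Nd3: white king on c1; in check: yes, from the black knight on d3.
White has 5 legal replies: Kd2, Kc2, Kd1, Kb1, exd3.
In check but a legal move exists → not checkmate.

no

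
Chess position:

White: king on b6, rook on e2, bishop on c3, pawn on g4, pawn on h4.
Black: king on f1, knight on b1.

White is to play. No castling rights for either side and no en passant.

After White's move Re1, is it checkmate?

no

After Re1: black king on f1; in check: yes, from the white rook on e1.
Black has 2 legal replies: Kg2, Kf2.
In check but a legal move exists → not checkmate.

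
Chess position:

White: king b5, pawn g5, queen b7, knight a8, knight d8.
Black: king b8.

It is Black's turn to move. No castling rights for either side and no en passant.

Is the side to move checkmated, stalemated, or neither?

checkmate

Black to move; black king on b8.
In check: yes, from the white queen on b7.
King squares — a7: attacked by Qb7; b7: attacked by Nd8; c7: attacked by Qb7; a8: attacked by Qb7; c8: attacked by Qb7.
Legal moves for Black: none.
In check with no legal moves → checkmate.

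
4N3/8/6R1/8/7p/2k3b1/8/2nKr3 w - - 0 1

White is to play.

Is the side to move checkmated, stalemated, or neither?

White to move; white king on d1.
In check: yes, from the black rook on e1.
King squares — c1: attacked by Re1; e1: attacked by Bg3; c2: attacked by Kc3; d2: attacked by Kc3; e2: attacked by Nc1.
Legal moves for White: none.
In check with no legal moves → checkmate.

checkmate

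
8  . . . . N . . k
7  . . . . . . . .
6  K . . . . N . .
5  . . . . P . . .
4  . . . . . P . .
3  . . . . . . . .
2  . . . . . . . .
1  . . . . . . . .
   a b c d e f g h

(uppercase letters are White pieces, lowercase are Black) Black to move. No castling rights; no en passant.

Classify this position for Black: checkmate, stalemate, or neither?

Black to move; black king on h8.
In check: no.
King squares — g7: attacked by Ne8; h7: attacked by Nf6; g8: attacked by Nf6.
Legal moves for Black: none.
Not in check and no legal moves → stalemate.

stalemate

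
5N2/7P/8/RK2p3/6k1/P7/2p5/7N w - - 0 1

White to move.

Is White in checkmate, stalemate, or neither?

White to move; white king on b5.
In check: no.
Legal moves for White include: Nd7, Ng6, Ne6, Kc6, Kb6, Ka6, Kc5, Kc4, Kb4, Ka4, Ra8, Ra7, Ra6, Ra4+, Ng3, Nf2+, h8=Q, h8=R, ... (list truncated; more exist).
White has legal moves and is not in check → neither.

neither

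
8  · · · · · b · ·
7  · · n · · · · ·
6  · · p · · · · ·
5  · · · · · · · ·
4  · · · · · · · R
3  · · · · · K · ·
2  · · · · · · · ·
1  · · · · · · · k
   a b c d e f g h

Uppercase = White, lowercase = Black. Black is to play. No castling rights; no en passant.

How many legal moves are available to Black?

1

Black to move; king on h1.
In check: yes, from the white rook on h4.
Legal moves: Kg1.
Count: 1.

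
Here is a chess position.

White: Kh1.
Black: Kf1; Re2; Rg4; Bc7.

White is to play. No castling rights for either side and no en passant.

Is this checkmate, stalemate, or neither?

stalemate

White to move; white king on h1.
In check: no.
King squares — g1: attacked by Kf1; g2: attacked by Kf1; h2: attacked by Re2.
Legal moves for White: none.
Not in check and no legal moves → stalemate.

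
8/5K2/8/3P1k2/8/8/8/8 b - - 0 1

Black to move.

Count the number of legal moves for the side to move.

Black to move; king on f5.
In check: no.
Legal moves: Kg5, Ke5, Kg4, Kf4, Ke4.
Count: 5.

5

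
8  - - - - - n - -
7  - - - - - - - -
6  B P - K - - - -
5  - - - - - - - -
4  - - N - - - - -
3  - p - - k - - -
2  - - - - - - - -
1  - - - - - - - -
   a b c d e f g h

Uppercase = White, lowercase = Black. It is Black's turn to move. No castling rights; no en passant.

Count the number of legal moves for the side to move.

7

Black to move; king on e3.
In check: yes, from the white knight on c4.
Legal moves: Kf4, Ke4, Kd4, Kf3, Kd3, Kf2, Ke2.
Count: 7.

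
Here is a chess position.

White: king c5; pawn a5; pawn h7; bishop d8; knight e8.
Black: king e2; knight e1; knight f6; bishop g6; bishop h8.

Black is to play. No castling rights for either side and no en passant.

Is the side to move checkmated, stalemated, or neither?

Black to move; black king on e2.
In check: no.
Legal moves for Black include: Bg7, Bxe8, Bxh7, Bf7, Bh5, Bf5, Be4, Bd3, Bc2, Bb1, Ng8, Nxe8, Nxh7, Nd7+, Nh5, Nd5, Ng4, Ne4+, ... (list truncated; more exist).
Black has legal moves and is not in check → neither.

neither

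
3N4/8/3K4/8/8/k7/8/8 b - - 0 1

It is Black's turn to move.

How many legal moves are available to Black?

5

Black to move; king on a3.
In check: no.
Legal moves: Kb4, Ka4, Kb3, Kb2, Ka2.
Count: 5.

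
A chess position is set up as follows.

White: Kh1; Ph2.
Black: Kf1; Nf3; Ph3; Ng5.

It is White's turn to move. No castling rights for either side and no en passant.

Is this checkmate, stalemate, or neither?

White to move; white king on h1.
In check: no.
King squares — g1: attacked by Kf1; g2: attacked by Kf1; h2: own pawn.
Legal moves for White: none.
Not in check and no legal moves → stalemate.

stalemate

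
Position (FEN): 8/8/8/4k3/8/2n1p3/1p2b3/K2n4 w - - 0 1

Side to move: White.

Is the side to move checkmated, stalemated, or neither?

checkmate

White to move; white king on a1.
In check: yes, from the black pawn on b2.
King squares — b1: attacked by Nc3; a2: attacked by Nc3; b2: attacked by Nd1.
Legal moves for White: none.
In check with no legal moves → checkmate.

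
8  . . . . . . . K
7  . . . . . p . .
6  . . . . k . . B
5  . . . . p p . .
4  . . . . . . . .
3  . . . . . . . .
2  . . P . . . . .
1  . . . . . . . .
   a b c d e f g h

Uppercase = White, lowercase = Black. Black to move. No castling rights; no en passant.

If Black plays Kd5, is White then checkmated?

After Kd5: white king on h8; in check: no.
White is not in check, so this cannot be checkmate.

no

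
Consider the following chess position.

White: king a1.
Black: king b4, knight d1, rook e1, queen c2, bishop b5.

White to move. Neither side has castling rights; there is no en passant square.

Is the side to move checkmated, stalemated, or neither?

White to move; white king on a1.
In check: no.
King squares — b1: attacked by Qc2; a2: attacked by Qc2; b2: attacked by Nd1.
Legal moves for White: none.
Not in check and no legal moves → stalemate.

stalemate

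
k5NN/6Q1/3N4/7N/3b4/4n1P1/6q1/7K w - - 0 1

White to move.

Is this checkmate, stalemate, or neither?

White to move; white king on h1.
In check: yes, from the black queen on g2.
King squares — g1: attacked by Qg2; g2: attacked by Ne3; h2: attacked by Qg2.
Legal moves for White: none.
In check with no legal moves → checkmate.

checkmate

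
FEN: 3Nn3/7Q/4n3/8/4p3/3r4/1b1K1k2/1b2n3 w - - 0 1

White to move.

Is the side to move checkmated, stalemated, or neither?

White to move; white king on d2.
In check: yes, from the black rook on d3.
King squares — c1: attacked by Bb2; d1: attacked by Rd3; e1: attacked by Kf2; c2: attacked by Bb1; e2: attacked by Kf2; c3: attacked by Bb2; d3: attacked by Bb1; e3: attacked by Kf2.
Legal moves for White: none.
In check with no legal moves → checkmate.

checkmate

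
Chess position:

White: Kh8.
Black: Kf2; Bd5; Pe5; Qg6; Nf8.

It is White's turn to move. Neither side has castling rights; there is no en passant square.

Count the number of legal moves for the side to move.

White to move; king on h8.
In check: no.
Legal moves: none.
Count: 0.

0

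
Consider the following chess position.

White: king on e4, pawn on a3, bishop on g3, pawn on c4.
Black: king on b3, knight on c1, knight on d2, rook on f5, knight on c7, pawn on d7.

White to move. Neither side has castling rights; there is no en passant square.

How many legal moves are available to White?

3

White to move; king on e4.
In check: yes, from the black knight on d2.
Legal moves: Kxf5, Kd4, Ke3.
Count: 3.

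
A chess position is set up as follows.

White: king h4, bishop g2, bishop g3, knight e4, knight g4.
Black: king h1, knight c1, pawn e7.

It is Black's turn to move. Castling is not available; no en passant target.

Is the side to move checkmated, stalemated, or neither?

Black to move; black king on h1.
In check: yes, from the white bishop on g2.
King squares — g1: available; g2: available; h2: attacked by Bg3.
Legal moves for Black: Kxg2, Kg1.
Black is in check but has 2 legal moves → neither.

neither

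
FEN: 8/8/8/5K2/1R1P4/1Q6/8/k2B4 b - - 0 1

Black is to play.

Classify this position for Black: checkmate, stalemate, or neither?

stalemate

Black to move; black king on a1.
In check: no.
King squares — b1: attacked by Qb3; a2: attacked by Qb3; b2: attacked by Qb3.
Legal moves for Black: none.
Not in check and no legal moves → stalemate.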